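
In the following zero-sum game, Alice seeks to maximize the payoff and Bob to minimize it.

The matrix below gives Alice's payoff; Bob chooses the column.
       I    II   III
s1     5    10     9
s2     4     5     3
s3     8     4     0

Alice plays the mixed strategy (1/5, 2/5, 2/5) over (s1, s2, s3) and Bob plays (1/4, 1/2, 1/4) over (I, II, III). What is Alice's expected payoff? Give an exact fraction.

5

Against (1/4, 1/2, 1/4), each row's expected payoff is s1: 17/2; s2: 17/4; s3: 4.
Taking the (1/5, 2/5, 2/5)-weighted average: (1/5)·(17/2) + (2/5)·(17/4) + (2/5)·(4) = 5.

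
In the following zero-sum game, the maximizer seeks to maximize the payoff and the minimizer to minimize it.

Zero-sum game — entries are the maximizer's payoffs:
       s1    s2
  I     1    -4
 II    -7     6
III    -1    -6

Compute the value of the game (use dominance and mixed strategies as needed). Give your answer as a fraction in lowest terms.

-11/9

Row III is strictly dominated by row I, so the maximizer never plays it.
The remaining 2×2 game on (I, II) × (s1, s2) has no saddle point. Let the maximizer play I with probability p; indifference gives p − 7(1−p) = −4p + 6(1−p), so p = 13/18.
Similarly the minimizer's optimal q on s1 is 5/9, and the value is 1·(5/9) + (-4)·(4/9) = -11/9.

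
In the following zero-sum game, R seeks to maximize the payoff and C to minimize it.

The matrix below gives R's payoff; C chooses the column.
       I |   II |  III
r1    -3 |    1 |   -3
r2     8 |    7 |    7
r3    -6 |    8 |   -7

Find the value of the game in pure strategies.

Row minima: -3, 7, -7 → R's maximin is 7.
Column maxima: 8, 8, 7 → C's minimax is 7.
They coincide at (r2, III), so the value is 7.

7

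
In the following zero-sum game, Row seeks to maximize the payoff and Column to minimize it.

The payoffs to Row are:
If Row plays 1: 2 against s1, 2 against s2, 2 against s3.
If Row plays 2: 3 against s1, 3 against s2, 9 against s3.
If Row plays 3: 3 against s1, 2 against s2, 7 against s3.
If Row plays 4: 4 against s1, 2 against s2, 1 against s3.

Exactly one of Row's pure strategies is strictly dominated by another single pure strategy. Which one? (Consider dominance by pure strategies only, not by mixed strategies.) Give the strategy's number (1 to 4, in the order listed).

Compare 1 with 2: 3 > 2, 3 > 2, 9 > 2.
So 2 strictly dominates 1 for Row; 1 is strictly dominated.

1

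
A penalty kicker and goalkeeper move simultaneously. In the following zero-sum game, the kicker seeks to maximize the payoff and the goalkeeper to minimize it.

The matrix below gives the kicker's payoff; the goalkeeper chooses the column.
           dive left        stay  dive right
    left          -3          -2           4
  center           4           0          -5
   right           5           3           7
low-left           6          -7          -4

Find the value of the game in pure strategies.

3

Row minima: -3, -5, 3, -7 → the kicker's maximin is 3.
Column maxima: 6, 3, 7 → the goalkeeper's minimax is 3.
They coincide at (right, stay), so the value is 3.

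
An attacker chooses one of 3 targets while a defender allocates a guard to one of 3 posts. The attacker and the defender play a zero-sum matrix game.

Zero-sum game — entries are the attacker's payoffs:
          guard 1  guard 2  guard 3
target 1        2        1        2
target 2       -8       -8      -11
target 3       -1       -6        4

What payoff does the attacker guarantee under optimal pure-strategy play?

1

Row minima: 1, -11, -6 → the attacker's maximin is 1.
Column maxima: 2, 1, 4 → the defender's minimax is 1.
They coincide at (target 1, guard 2), so the value is 1.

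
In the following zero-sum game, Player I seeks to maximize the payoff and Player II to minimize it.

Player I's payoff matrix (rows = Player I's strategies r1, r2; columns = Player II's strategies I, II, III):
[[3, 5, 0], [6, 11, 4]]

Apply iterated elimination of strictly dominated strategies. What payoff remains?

Column I is strictly dominated by III for Player II (0<3, 4<6); eliminate I.
Row r1 is strictly dominated by row r2 (11>5, 4>0); eliminate r1.
Column II is strictly dominated by III for Player II (4<11); eliminate II.
Only (r2, III) remains, with payoff 4.

4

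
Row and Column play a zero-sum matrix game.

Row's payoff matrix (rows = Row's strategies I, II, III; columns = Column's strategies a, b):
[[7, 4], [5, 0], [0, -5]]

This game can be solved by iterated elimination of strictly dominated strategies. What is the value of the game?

4

Column a is strictly dominated by b for Column (4<7, 0<5, -5<0); eliminate a.
Row III is strictly dominated by row I (4>-5); eliminate III.
Row II is strictly dominated by row I (4>0); eliminate II.
Only (I, b) remains, with payoff 4.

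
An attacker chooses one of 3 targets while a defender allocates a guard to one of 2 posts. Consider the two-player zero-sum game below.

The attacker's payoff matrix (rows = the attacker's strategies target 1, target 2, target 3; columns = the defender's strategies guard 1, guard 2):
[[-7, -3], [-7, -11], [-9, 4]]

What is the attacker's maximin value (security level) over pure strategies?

The worst-case payoff for each row is target 1: -7, target 2: -11, target 3: -9.
The best of these is -7.

-7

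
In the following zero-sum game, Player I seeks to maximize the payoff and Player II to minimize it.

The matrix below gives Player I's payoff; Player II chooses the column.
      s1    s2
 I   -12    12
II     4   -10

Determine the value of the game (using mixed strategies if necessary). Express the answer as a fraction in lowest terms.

-36/19

Row minima are -12 and -10, so Player I's maximin is -10; column maxima are 4 and 12, so Player II's minimax is 4. These differ, so the equilibrium is in mixed strategies.
Let Player I play I with probability p. Player II is indifferent when −12p + 4(1−p) = 12p − 10(1−p), giving p = 7/19.
Let Player II play s1 with probability q. Player I is indifferent when −12q + 12(1−q) = 4q − 10(1−q), giving q = 11/19.
The value is -12·(11/19) + (12)·(8/19) = -36/19.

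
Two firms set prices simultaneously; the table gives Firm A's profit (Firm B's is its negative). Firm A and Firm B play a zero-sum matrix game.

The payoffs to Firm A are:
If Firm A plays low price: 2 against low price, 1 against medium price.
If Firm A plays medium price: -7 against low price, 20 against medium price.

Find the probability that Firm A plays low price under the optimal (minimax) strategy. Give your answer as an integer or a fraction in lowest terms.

27/28

Row minima are 1 and -7, so Firm A's maximin is 1; column maxima are 2 and 20, so Firm B's minimax is 2. These differ, so the equilibrium is in mixed strategies.
Let Firm A play low price with probability p. Firm B is indifferent when 2p − 7(1−p) = p + 20(1−p), giving p = 27/28.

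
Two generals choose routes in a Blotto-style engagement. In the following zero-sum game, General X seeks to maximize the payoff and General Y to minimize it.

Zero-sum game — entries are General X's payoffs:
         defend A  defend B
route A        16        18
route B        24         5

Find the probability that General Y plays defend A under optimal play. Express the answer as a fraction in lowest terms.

Row minima are 16 and 5, so General X's maximin is 16; column maxima are 24 and 18, so General Y's minimax is 18. These differ, so the equilibrium is in mixed strategies.
Let General Y play defend A with probability q. General X is indifferent when 16q + 18(1−q) = 24q + 5(1−q), giving q = 13/21.

13/21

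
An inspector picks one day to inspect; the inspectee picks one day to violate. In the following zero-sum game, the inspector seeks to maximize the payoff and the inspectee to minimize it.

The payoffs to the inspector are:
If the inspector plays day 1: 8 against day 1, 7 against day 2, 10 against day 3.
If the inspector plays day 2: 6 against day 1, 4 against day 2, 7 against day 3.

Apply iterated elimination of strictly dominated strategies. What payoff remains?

Column day 1 is strictly dominated by day 2 for the inspectee (7<8, 4<6); eliminate day 1.
Column day 3 is strictly dominated by day 2 for the inspectee (7<10, 4<7); eliminate day 3.
Row day 2 is strictly dominated by row day 1 (7>4); eliminate day 2.
Only (day 1, day 2) remains, with payoff 7.

7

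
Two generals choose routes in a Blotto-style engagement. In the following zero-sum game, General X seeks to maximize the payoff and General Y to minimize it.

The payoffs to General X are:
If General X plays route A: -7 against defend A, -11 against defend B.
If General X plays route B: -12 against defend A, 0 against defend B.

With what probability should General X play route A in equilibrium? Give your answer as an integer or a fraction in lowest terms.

Row minima are -11 and -12, so General X's maximin is -11; column maxima are -7 and 0, so General Y's minimax is -7. These differ, so the equilibrium is in mixed strategies.
Let General X play route A with probability p. General Y is indifferent when −7p − 12(1−p) = −11p, giving p = 3/4.

3/4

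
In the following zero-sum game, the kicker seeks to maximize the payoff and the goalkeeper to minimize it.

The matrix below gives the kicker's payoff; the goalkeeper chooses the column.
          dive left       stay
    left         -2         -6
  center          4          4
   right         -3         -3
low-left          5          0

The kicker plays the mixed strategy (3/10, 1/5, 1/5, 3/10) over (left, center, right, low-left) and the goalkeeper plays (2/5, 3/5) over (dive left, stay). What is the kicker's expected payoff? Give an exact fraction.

-13/25

Against (2/5, 3/5), each row's expected payoff is left: -22/5; center: 4; right: -3; low-left: 2.
Taking the (3/10, 1/5, 1/5, 3/10)-weighted average: (3/10)·(-22/5) + (1/5)·(4) + (1/5)·(-3) + (3/10)·(2) = -13/25.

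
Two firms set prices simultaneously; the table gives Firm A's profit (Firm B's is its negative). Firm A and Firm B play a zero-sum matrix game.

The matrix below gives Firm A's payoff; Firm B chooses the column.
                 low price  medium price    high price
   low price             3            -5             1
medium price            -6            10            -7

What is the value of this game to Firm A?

-25/23

Column low price is strictly dominated by high price for Firm B (it gives Firm A more in every row).
The remaining 2×2 game on (low price, medium price) × (medium price, high price) has no saddle point. Let Firm A play low price with probability p; indifference gives −5p + 10(1−p) = p − 7(1−p), so p = 17/23.
Similarly Firm B's optimal q on medium price is 8/23, and the value is -5·(8/23) + (1)·(15/23) = -25/23.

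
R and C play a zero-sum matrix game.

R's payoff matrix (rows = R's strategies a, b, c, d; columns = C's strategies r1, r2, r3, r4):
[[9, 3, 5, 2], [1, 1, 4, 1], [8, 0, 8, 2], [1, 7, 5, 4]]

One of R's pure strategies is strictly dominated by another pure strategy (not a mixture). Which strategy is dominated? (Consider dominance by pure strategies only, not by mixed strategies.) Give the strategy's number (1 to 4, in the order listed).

Compare b with a: 9 > 1, 3 > 1, 5 > 4, 2 > 1.
So a strictly dominates b for R; b is strictly dominated.

2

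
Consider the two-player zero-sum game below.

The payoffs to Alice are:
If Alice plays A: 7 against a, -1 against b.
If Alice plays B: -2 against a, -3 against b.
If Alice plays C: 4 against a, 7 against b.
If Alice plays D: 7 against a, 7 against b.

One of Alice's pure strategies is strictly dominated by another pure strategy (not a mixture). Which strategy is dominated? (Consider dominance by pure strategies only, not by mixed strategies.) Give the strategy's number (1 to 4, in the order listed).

2

Compare B with A: 7 > -2, -1 > -3.
So A strictly dominates B for Alice; B is strictly dominated.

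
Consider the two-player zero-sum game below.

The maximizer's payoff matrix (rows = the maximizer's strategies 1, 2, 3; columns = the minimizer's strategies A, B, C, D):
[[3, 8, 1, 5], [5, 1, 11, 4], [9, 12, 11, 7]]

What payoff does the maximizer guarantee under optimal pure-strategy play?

7

Row minima: 1, 1, 7 → the maximizer's maximin is 7.
Column maxima: 9, 12, 11, 7 → the minimizer's minimax is 7.
They coincide at (3, D), so the value is 7.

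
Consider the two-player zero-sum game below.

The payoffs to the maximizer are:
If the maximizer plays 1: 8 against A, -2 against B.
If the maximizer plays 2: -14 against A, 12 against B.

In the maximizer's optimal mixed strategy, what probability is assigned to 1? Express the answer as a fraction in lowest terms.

Row minima are -2 and -14, so the maximizer's maximin is -2; column maxima are 8 and 12, so the minimizer's minimax is 8. These differ, so the equilibrium is in mixed strategies.
Let the maximizer play 1 with probability p. The minimizer is indifferent when 8p − 14(1−p) = −2p + 12(1−p), giving p = 13/18.

13/18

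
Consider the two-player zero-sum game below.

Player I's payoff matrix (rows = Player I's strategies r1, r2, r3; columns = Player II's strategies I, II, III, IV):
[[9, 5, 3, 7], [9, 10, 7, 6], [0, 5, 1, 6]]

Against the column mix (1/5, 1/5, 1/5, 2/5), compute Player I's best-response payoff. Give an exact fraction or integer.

38/5

r1: (9)·(1/5) + (5)·(1/5) + (3)·(1/5) + (7)·(2/5) = 31/5.
r2: (9)·(1/5) + (10)·(1/5) + (7)·(1/5) + (6)·(2/5) = 38/5.
r3: (0)·(1/5) + (5)·(1/5) + (1)·(1/5) + (6)·(2/5) = 18/5.
The best pure response is r2 with expected payoff 38/5.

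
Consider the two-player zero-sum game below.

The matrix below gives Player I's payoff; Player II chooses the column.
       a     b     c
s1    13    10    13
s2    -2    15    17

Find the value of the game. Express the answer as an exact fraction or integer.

43/4

Column c is strictly dominated by b for Player II (it gives Player I more in every row).
The remaining 2×2 game on (s1, s2) × (a, b) has no saddle point. Let Player I play s1 with probability p; indifference gives 13p − 2(1−p) = 10p + 15(1−p), so p = 17/20.
Similarly Player II's optimal q on a is 1/4, and the value is 13·(1/4) + (10)·(3/4) = 43/4.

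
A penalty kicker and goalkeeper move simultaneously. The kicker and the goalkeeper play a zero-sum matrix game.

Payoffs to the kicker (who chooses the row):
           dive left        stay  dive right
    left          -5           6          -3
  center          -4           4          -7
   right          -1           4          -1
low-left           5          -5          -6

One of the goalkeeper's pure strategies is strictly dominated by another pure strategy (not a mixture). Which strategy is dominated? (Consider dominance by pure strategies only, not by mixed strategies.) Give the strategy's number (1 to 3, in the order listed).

The goalkeeper prefers columns that give the kicker less. Compare stay with dive right: -3 < 6, -7 < 4, -1 < 4, -6 < -5.
So dive right strictly dominates stay for the goalkeeper; stay is strictly dominated.

2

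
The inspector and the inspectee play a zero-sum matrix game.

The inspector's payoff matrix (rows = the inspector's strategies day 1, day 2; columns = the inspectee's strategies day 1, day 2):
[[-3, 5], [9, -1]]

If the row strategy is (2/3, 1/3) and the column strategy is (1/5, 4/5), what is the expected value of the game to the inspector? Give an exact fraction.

13/5

Against (1/5, 4/5), each row's expected payoff is day 1: 17/5; day 2: 1.
Taking the (2/3, 1/3)-weighted average: (2/3)·(17/5) + (1/3)·(1) = 13/5.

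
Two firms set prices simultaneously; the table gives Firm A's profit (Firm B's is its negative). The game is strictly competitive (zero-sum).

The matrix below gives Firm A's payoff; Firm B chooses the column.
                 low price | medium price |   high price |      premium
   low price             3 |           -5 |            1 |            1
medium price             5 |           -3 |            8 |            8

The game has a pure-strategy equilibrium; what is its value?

-3

Row minima: -5, -3 → Firm A's maximin is -3.
Column maxima: 5, -3, 8, 8 → Firm B's minimax is -3.
They coincide at (medium price, medium price), so the value is -3.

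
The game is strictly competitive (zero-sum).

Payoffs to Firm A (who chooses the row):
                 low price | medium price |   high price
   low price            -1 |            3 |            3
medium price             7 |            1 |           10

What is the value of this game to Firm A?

11/5

Column high price is strictly dominated by low price for Firm B (it gives Firm A more in every row).
The remaining 2×2 game on (low price, medium price) × (low price, medium price) has no saddle point. Let Firm A play low price with probability p; indifference gives −p + 7(1−p) = 3p + (1−p), so p = 3/5.
Similarly Firm B's optimal q on low price is 1/5, and the value is -1·(1/5) + (3)·(4/5) = 11/5.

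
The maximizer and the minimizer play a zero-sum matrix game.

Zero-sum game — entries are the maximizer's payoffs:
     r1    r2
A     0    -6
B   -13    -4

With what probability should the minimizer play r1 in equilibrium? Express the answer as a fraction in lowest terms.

Row minima are -6 and -13, so the maximizer's maximin is -6; column maxima are 0 and -4, so the minimizer's minimax is -4. These differ, so the equilibrium is in mixed strategies.
Let the minimizer play r1 with probability q. The maximizer is indifferent when −6(1−q) = −13q − 4(1−q), giving q = 2/15.

2/15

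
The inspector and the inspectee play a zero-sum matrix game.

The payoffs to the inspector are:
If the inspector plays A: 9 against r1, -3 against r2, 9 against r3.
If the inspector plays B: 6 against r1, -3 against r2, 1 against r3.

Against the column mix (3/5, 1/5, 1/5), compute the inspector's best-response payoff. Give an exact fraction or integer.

33/5

A: (9)·(3/5) + (-3)·(1/5) + (9)·(1/5) = 33/5.
B: (6)·(3/5) + (-3)·(1/5) + (1)·(1/5) = 16/5.
The best pure response is A with expected payoff 33/5.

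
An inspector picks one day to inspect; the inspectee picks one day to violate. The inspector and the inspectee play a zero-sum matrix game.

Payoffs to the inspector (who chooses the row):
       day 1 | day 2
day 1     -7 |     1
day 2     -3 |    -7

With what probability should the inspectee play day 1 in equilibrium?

Row minima are -7 and -7, so the inspector's maximin is -7; column maxima are -3 and 1, so the inspectee's minimax is -3. These differ, so the equilibrium is in mixed strategies.
Let the inspectee play day 1 with probability q. The inspector is indifferent when −7q + (1−q) = −3q − 7(1−q), giving q = 2/3.

2/3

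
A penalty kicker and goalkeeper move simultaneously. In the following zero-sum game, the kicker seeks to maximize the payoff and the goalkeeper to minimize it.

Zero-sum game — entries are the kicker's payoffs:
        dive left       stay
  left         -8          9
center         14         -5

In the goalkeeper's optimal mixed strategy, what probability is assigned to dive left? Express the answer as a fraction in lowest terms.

Row minima are -8 and -5, so the kicker's maximin is -5; column maxima are 14 and 9, so the goalkeeper's minimax is 9. These differ, so the equilibrium is in mixed strategies.
Let the goalkeeper play dive left with probability q. The kicker is indifferent when −8q + 9(1−q) = 14q − 5(1−q), giving q = 7/18.

7/18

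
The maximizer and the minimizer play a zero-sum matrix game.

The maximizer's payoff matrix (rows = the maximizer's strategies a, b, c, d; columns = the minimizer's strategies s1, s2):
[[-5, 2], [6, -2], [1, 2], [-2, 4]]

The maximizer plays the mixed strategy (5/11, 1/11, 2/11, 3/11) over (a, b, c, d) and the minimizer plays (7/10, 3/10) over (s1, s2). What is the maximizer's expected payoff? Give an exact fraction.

Against (7/10, 3/10), each row's expected payoff is a: -29/10; b: 18/5; c: 13/10; d: -1/5.
Taking the (5/11, 1/11, 2/11, 3/11)-weighted average: (5/11)·(-29/10) + (1/11)·(18/5) + (2/11)·(13/10) + (3/11)·(-1/5) = -89/110.

-89/110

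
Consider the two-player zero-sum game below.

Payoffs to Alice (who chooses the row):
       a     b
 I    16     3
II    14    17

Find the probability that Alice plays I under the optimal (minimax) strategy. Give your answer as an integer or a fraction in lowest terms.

3/16

Row minima are 3 and 14, so Alice's maximin is 14; column maxima are 16 and 17, so Bob's minimax is 16. These differ, so the equilibrium is in mixed strategies.
Let Alice play I with probability p. Bob is indifferent when 16p + 14(1−p) = 3p + 17(1−p), giving p = 3/16.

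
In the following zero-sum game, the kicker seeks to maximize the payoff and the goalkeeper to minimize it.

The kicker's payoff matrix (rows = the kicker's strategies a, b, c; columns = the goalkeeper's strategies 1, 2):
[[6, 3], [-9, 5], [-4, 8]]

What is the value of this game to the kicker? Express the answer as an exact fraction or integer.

4

Row b is strictly dominated by row c, so the kicker never plays it.
The remaining 2×2 game on (a, c) × (1, 2) has no saddle point. Let the kicker play a with probability p; indifference gives 6p − 4(1−p) = 3p + 8(1−p), so p = 4/5.
Similarly the goalkeeper's optimal q on 1 is 1/3, and the value is 6·(1/3) + (3)·(2/3) = 4.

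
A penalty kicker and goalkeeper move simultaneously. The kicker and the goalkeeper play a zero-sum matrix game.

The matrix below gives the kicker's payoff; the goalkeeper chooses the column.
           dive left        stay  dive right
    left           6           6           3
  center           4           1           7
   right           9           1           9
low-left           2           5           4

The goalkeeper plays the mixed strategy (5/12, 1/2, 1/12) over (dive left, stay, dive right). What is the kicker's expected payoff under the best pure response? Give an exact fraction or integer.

23/4

left: (6)·(5/12) + (6)·(1/2) + (3)·(1/12) = 23/4.
center: (4)·(5/12) + (1)·(1/2) + (7)·(1/12) = 11/4.
right: (9)·(5/12) + (1)·(1/2) + (9)·(1/12) = 5.
low-left: (2)·(5/12) + (5)·(1/2) + (4)·(1/12) = 11/3.
The best pure response is left with expected payoff 23/4.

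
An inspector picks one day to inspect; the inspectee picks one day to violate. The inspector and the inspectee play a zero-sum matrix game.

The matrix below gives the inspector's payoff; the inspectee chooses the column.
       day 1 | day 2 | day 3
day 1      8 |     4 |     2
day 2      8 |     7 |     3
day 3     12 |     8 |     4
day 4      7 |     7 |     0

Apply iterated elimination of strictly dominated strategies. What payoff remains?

Column day 1 is strictly dominated by day 3 for the inspectee (2<8, 3<8, 4<12, 0<7); eliminate day 1.
Column day 2 is strictly dominated by day 3 for the inspectee (2<4, 3<7, 4<8, 0<7); eliminate day 2.
Row day 1 is strictly dominated by row day 2 (3>2); eliminate day 1.
Row day 2 is strictly dominated by row day 3 (4>3); eliminate day 2.
Row day 4 is strictly dominated by row day 3 (4>0); eliminate day 4.
Only (day 3, day 3) remains, with payoff 4.

4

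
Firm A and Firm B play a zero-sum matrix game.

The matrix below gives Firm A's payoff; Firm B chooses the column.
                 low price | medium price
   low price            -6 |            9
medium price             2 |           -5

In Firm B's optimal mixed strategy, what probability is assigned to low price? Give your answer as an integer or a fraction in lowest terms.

7/11

Row minima are -6 and -5, so Firm A's maximin is -5; column maxima are 2 and 9, so Firm B's minimax is 2. These differ, so the equilibrium is in mixed strategies.
Let Firm B play low price with probability q. Firm A is indifferent when −6q + 9(1−q) = 2q − 5(1−q), giving q = 7/11.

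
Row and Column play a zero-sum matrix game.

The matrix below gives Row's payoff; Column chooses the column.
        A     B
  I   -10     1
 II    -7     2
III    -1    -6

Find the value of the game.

-22/7

Row I is strictly dominated by row II, so Row never plays it.
The remaining 2×2 game on (II, III) × (A, B) has no saddle point. Let Row play II with probability p; indifference gives −7p − (1−p) = 2p − 6(1−p), so p = 5/14.
Similarly Column's optimal q on A is 4/7, and the value is -7·(4/7) + (2)·(3/7) = -22/7.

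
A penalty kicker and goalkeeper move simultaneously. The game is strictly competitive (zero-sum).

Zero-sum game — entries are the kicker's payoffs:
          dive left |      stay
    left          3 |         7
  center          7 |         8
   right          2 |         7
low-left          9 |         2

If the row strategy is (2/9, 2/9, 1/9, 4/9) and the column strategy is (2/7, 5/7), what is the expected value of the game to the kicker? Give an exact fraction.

Against (2/7, 5/7), each row's expected payoff is left: 41/7; center: 54/7; right: 39/7; low-left: 4.
Taking the (2/9, 2/9, 1/9, 4/9)-weighted average: (2/9)·(41/7) + (2/9)·(54/7) + (1/9)·(39/7) + (4/9)·(4) = 341/63.

341/63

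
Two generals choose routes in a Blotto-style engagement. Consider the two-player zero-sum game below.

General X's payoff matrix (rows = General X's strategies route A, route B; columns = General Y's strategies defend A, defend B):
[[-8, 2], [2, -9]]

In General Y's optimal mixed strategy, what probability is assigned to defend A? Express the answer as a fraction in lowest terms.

11/21

Row minima are -8 and -9, so General X's maximin is -8; column maxima are 2 and 2, so General Y's minimax is 2. These differ, so the equilibrium is in mixed strategies.
Let General Y play defend A with probability q. General X is indifferent when −8q + 2(1−q) = 2q − 9(1−q), giving q = 11/21.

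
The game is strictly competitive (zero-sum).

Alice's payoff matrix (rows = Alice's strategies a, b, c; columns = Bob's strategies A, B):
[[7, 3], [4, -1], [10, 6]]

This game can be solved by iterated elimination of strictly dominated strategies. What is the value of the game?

6

Column A is strictly dominated by B for Bob (3<7, -1<4, 6<10); eliminate A.
Row b is strictly dominated by row a (3>-1); eliminate b.
Row a is strictly dominated by row c (6>3); eliminate a.
Only (c, B) remains, with payoff 6.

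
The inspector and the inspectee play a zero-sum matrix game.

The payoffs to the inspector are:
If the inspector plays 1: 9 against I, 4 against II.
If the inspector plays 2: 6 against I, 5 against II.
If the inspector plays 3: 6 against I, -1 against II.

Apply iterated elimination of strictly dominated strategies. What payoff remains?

5

Row 3 is strictly dominated by row 1 (9>6, 4>-1); eliminate 3.
Column I is strictly dominated by II for the inspectee (4<9, 5<6); eliminate I.
Row 1 is strictly dominated by row 2 (5>4); eliminate 1.
Only (2, II) remains, with payoff 5.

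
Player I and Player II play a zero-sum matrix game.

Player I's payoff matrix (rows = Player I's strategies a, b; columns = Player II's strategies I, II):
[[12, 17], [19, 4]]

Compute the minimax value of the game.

55/4

Row minima are 12 and 4, so Player I's maximin is 12; column maxima are 19 and 17, so Player II's minimax is 17. These differ, so the equilibrium is in mixed strategies.
Let Player I play a with probability p. Player II is indifferent when 12p + 19(1−p) = 17p + 4(1−p), giving p = 3/4.
Let Player II play I with probability q. Player I is indifferent when 12q + 17(1−q) = 19q + 4(1−q), giving q = 13/20.
The value is 12·(13/20) + (17)·(7/20) = 55/4.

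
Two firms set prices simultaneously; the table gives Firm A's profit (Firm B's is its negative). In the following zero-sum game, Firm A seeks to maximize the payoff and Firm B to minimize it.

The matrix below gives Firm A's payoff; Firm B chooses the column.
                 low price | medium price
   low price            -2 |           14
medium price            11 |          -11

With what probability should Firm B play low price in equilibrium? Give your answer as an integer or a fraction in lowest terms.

25/38

Row minima are -2 and -11, so Firm A's maximin is -2; column maxima are 11 and 14, so Firm B's minimax is 11. These differ, so the equilibrium is in mixed strategies.
Let Firm B play low price with probability q. Firm A is indifferent when −2q + 14(1−q) = 11q − 11(1−q), giving q = 25/38.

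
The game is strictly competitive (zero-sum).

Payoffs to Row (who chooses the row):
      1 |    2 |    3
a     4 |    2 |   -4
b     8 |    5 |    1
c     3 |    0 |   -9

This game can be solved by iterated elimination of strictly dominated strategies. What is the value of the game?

1

Column 1 is strictly dominated by 2 for Column (2<4, 5<8, 0<3); eliminate 1.
Column 2 is strictly dominated by 3 for Column (-4<2, 1<5, -9<0); eliminate 2.
Row c is strictly dominated by row a (-4>-9); eliminate c.
Row a is strictly dominated by row b (1>-4); eliminate a.
Only (b, 3) remains, with payoff 1.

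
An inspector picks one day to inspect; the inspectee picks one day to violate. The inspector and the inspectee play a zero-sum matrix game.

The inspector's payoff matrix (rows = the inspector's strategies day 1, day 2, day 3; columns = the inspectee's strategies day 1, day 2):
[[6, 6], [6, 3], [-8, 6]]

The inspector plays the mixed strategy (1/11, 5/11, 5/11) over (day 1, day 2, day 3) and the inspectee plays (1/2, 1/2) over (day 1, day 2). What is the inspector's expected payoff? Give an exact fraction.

Against (1/2, 1/2), each row's expected payoff is day 1: 6; day 2: 9/2; day 3: -1.
Taking the (1/11, 5/11, 5/11)-weighted average: (1/11)·(6) + (5/11)·(9/2) + (5/11)·(-1) = 47/22.

47/22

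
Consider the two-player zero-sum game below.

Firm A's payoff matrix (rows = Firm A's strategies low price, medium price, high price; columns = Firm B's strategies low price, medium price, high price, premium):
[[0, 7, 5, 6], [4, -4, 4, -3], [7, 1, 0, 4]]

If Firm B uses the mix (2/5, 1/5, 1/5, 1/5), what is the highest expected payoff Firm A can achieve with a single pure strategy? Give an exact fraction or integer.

low price: (0)·(2/5) + (7)·(1/5) + (5)·(1/5) + (6)·(1/5) = 18/5.
medium price: (4)·(2/5) + (-4)·(1/5) + (4)·(1/5) + (-3)·(1/5) = 1.
high price: (7)·(2/5) + (1)·(1/5) + (0)·(1/5) + (4)·(1/5) = 19/5.
The best pure response is high price with expected payoff 19/5.

19/5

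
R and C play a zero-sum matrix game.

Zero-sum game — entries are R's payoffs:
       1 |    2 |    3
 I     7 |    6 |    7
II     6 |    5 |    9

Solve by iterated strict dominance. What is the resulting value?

6

Column 1 is strictly dominated by 2 for C (6<7, 5<6); eliminate 1.
Column 3 is strictly dominated by 2 for C (6<7, 5<9); eliminate 3.
Row II is strictly dominated by row I (6>5); eliminate II.
Only (I, 2) remains, with payoff 6.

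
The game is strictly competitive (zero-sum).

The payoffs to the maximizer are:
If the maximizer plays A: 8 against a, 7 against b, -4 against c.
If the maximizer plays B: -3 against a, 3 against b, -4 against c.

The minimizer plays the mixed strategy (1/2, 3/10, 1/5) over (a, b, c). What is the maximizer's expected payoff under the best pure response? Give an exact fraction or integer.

A: (8)·(1/2) + (7)·(3/10) + (-4)·(1/5) = 53/10.
B: (-3)·(1/2) + (3)·(3/10) + (-4)·(1/5) = -7/5.
The best pure response is A with expected payoff 53/10.

53/10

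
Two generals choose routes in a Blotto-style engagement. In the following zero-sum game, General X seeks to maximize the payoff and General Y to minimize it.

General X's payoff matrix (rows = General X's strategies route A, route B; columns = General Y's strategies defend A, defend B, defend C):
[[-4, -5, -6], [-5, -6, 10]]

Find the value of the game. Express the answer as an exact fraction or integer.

-86/17

Column defend A is strictly dominated by defend B for General Y (it gives General X more in every row).
The remaining 2×2 game on (route A, route B) × (defend B, defend C) has no saddle point. Let General X play route A with probability p; indifference gives −5p − 6(1−p) = −6p + 10(1−p), so p = 16/17.
Similarly General Y's optimal q on defend B is 16/17, and the value is -5·(16/17) + (-6)·(1/17) = -86/17.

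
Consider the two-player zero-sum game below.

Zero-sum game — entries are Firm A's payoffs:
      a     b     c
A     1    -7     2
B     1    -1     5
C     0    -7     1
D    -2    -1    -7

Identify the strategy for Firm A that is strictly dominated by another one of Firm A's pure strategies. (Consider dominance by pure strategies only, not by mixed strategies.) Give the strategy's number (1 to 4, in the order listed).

3

Compare C with B: 1 > 0, -1 > -7, 5 > 1.
So B strictly dominates C for Firm A; C is strictly dominated.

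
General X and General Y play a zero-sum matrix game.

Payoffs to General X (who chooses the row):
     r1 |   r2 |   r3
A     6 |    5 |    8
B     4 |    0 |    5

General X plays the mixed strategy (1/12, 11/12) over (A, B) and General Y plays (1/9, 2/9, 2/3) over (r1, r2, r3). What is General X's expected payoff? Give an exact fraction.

73/18

Against (1/9, 2/9, 2/3), each row's expected payoff is A: 64/9; B: 34/9.
Taking the (1/12, 11/12)-weighted average: (1/12)·(64/9) + (11/12)·(34/9) = 73/18.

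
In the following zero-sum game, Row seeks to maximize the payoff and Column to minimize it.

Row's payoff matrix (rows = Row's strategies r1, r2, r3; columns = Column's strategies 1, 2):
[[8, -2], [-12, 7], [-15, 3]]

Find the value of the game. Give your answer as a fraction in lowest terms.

32/29

Row r3 is strictly dominated by row r2, so Row never plays it.
The remaining 2×2 game on (r1, r2) × (1, 2) has no saddle point. Let Row play r1 with probability p; indifference gives 8p − 12(1−p) = −2p + 7(1−p), so p = 19/29.
Similarly Column's optimal q on 1 is 9/29, and the value is 8·(9/29) + (-2)·(20/29) = 32/29.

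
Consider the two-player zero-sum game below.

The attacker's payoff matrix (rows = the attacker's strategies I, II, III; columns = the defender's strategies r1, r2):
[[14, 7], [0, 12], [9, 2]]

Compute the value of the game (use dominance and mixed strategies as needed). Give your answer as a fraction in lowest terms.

Row III is strictly dominated by row I, so the attacker never plays it.
The remaining 2×2 game on (I, II) × (r1, r2) has no saddle point. Let the attacker play I with probability p; indifference gives 14p = 7p + 12(1−p), so p = 12/19.
Similarly the defender's optimal q on r1 is 5/19, and the value is 14·(5/19) + (7)·(14/19) = 168/19.

168/19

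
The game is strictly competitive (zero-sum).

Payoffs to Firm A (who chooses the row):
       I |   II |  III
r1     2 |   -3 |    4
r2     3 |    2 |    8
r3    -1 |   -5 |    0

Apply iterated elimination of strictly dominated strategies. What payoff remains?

Column I is strictly dominated by II for Firm B (-3<2, 2<3, -5<-1); eliminate I.
Column III is strictly dominated by II for Firm B (-3<4, 2<8, -5<0); eliminate III.
Row r1 is strictly dominated by row r2 (2>-3); eliminate r1.
Row r3 is strictly dominated by row r2 (2>-5); eliminate r3.
Only (r2, II) remains, with payoff 2.

2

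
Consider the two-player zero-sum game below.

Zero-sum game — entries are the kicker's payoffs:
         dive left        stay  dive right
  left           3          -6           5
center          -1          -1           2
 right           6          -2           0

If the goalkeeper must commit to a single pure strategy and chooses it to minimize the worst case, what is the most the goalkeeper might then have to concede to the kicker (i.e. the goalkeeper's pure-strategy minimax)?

The worst case (largest entry) in each column is dive left: 6, stay: -1, dive right: 5.
The best (smallest) of these is -1.

-1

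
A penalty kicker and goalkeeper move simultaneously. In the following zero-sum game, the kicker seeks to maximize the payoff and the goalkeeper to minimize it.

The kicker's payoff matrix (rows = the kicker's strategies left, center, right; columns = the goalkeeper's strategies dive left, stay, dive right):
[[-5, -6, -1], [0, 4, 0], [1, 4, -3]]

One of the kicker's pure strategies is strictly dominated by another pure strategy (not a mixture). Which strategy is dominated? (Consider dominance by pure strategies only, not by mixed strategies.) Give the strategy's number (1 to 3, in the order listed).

1

Compare left with center: 0 > -5, 4 > -6, 0 > -1.
So center strictly dominates left for the kicker; left is strictly dominated.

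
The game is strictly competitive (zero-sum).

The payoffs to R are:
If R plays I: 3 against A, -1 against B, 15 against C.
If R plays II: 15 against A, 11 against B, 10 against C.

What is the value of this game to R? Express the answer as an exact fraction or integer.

Column A is strictly dominated by B for C (it gives R more in every row).
The remaining 2×2 game on (I, II) × (B, C) has no saddle point. Let R play I with probability p; indifference gives −p + 11(1−p) = 15p + 10(1−p), so p = 1/17.
Similarly C's optimal q on B is 5/17, and the value is -1·(5/17) + (15)·(12/17) = 175/17.

175/17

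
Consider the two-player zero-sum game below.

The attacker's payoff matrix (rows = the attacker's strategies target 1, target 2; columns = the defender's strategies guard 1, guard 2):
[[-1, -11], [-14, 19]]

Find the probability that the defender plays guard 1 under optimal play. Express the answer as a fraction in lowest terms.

Row minima are -11 and -14, so the attacker's maximin is -11; column maxima are -1 and 19, so the defender's minimax is -1. These differ, so the equilibrium is in mixed strategies.
Let the defender play guard 1 with probability q. The attacker is indifferent when −q − 11(1−q) = −14q + 19(1−q), giving q = 30/43.

30/43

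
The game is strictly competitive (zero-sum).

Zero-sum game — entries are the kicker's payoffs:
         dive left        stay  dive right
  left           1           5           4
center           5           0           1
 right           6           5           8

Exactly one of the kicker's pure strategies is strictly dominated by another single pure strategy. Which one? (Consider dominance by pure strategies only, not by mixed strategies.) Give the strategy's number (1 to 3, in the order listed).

Compare center with right: 6 > 5, 5 > 0, 8 > 1.
So right strictly dominates center for the kicker; center is strictly dominated.

2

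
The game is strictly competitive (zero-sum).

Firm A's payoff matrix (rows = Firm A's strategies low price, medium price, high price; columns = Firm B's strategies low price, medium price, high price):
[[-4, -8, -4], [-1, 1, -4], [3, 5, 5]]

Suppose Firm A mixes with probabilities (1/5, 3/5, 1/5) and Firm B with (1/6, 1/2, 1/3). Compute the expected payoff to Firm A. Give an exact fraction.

-13/15

Against (1/6, 1/2, 1/3), each row's expected payoff is low price: -6; medium price: -1; high price: 14/3.
Taking the (1/5, 3/5, 1/5)-weighted average: (1/5)·(-6) + (3/5)·(-1) + (1/5)·(14/3) = -13/15.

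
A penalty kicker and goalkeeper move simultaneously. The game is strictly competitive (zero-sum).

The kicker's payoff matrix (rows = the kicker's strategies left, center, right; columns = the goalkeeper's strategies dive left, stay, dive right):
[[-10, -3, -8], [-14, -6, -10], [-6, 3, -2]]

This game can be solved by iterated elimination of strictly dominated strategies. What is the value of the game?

Row center is strictly dominated by row left (-10>-14, -3>-6, -8>-10); eliminate center.
Row left is strictly dominated by row right (-6>-10, 3>-3, -2>-8); eliminate left.
Column stay is strictly dominated by dive left for the goalkeeper (-6<3); eliminate stay.
Column dive right is strictly dominated by dive left for the goalkeeper (-6<-2); eliminate dive right.
Only (right, dive left) remains, with payoff -6.

-6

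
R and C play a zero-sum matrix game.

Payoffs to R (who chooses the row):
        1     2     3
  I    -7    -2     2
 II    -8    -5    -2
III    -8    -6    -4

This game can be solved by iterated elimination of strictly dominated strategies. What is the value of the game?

Row II is strictly dominated by row I (-7>-8, -2>-5, 2>-2); eliminate II.
Row III is strictly dominated by row I (-7>-8, -2>-6, 2>-4); eliminate III.
Column 3 is strictly dominated by 1 for C (-7<2); eliminate 3.
Column 2 is strictly dominated by 1 for C (-7<-2); eliminate 2.
Only (I, 1) remains, with payoff -7.

-7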